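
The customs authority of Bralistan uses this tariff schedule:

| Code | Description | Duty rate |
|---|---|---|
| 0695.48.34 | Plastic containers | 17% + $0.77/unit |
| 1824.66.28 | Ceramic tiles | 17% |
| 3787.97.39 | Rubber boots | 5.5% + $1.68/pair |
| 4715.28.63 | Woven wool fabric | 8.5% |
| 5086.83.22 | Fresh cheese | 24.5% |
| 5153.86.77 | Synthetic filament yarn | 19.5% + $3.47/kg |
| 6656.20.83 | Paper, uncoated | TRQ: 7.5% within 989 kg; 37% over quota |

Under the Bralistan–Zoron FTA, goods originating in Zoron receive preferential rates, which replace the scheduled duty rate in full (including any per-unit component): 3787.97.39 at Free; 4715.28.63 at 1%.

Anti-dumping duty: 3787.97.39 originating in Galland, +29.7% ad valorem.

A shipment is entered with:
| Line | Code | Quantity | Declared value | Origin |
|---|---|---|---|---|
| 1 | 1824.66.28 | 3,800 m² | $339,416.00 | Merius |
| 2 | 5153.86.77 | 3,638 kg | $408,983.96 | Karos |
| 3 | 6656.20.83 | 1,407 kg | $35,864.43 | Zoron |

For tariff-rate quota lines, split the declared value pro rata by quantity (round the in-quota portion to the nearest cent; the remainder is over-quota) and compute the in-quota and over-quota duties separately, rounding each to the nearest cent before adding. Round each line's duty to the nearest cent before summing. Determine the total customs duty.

Line 1 (1824.66.28, Merius, 3,800 m², $339,416.00):
Base rate for 1824.66.28 is 17%.
Duty = $339,416.00 × 17% = $57,700.72.
Line 2 (5153.86.77, Karos, 3,638 kg, $408,983.96):
Base rate for 5153.86.77 is 19.5% + $3.47/kg.
Duty = $408,983.96 × 19.5% + 3,638 × $3.47 = $92,375.73.
Line 3 (6656.20.83, Zoron, 1,407 kg, $35,864.43):
Code 6656.20.83 is under a tariff-rate quota (threshold 989 kg). In-quota: 989 kg at 7.5%; over-quota: 418 kg at 37%.
Pro-rata value split: in-quota = $35,864.43 × 989/1,407 = $25,209.61; over-quota = $35,864.43 − $25,209.61 = $10,654.82.
In-quota duty = $25,209.61 × 7.5% = $1,890.72. Over-quota duty = $10,654.82 × 37% = $3,942.28.
Line duty = $1,890.72 + $3,942.28 = $5,833.00.
Total = $57,700.72 + $92,375.73 + $5,833.00 = $155,909.45.

$155,909.45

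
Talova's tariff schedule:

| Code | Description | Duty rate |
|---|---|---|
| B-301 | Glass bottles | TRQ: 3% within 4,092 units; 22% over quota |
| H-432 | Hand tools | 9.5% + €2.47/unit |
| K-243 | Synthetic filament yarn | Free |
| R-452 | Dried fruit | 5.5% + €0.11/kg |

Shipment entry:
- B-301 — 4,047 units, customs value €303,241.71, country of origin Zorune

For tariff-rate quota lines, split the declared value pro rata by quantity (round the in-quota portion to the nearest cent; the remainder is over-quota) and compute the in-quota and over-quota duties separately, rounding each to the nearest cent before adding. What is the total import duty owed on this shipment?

€9,097.25

Line 1 (B-301, Zorune, 4,047 units, €303,241.71):
Code B-301 is under a tariff-rate quota (threshold 4,092 units). Quantity 4,047 units is within the quota, so the in-quota rate 3% applies to the full value.
Duty = €303,241.71 × 3% = €9,097.25.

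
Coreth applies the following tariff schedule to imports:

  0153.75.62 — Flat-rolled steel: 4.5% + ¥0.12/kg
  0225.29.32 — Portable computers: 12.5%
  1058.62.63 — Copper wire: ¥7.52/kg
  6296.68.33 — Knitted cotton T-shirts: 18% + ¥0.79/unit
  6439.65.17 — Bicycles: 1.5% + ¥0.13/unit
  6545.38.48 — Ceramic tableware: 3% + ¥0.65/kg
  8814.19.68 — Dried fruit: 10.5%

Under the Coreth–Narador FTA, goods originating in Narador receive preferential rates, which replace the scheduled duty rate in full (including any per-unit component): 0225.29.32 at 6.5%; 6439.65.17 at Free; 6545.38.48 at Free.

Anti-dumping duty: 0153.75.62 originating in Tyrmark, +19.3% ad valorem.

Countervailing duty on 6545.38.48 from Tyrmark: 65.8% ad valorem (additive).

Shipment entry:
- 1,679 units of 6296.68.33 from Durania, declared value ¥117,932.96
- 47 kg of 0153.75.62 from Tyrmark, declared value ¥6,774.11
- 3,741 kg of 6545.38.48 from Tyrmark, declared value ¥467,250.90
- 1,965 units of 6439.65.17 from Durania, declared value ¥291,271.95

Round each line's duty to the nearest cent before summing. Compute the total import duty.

¥352,697.02

Line 1 (6296.68.33, Durania, 1,679 units, ¥117,932.96):
Base rate for 6296.68.33 is 18% + ¥0.79/unit.
Duty = ¥117,932.96 × 18% + 1,679 × ¥0.79 = ¥22,554.34.
Line 2 (0153.75.62, Tyrmark, 47 kg, ¥6,774.11):
Base rate for 0153.75.62 is 4.5% + ¥0.12/kg.
Additional duty on 0153.75.62 from Tyrmark: +19.3%. Applied ad valorem rate: 4.5% + 19.3% = 23.8%.
Duty = ¥6,774.11 × 23.8% + 47 × ¥0.12 = ¥1,617.88.
Line 3 (6545.38.48, Tyrmark, 3,741 kg, ¥467,250.90):
Base rate for 6545.38.48 is 3% + ¥0.65/kg.
6545.38.48 has an FTA preferential rate, but origin Tyrmark is not Narador; base rate stands.
Additional duty on 6545.38.48 from Tyrmark: +65.8%. Applied ad valorem rate: 3% + 65.8% = 68.8%.
Duty = ¥467,250.90 × 68.8% + 3,741 × ¥0.65 = ¥323,900.27.
Line 4 (6439.65.17, Durania, 1,965 units, ¥291,271.95):
Base rate for 6439.65.17 is 1.5% + ¥0.13/unit.
6439.65.17 has an FTA preferential rate, but origin Durania is not Narador; base rate stands.
Duty = ¥291,271.95 × 1.5% + 1,965 × ¥0.13 = ¥4,624.53.
Total = ¥22,554.34 + ¥1,617.88 + ¥323,900.27 + ¥4,624.53 = ¥352,697.02.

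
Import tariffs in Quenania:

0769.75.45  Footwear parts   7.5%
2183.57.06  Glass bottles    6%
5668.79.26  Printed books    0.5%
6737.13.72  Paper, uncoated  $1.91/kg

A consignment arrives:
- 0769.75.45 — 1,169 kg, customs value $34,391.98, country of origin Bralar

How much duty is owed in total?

Line 1 (0769.75.45, Bralar, 1,169 kg, $34,391.98):
Base rate for 0769.75.45 is 7.5%.
Duty = $34,391.98 × 7.5% = $2,579.40.

$2,579.40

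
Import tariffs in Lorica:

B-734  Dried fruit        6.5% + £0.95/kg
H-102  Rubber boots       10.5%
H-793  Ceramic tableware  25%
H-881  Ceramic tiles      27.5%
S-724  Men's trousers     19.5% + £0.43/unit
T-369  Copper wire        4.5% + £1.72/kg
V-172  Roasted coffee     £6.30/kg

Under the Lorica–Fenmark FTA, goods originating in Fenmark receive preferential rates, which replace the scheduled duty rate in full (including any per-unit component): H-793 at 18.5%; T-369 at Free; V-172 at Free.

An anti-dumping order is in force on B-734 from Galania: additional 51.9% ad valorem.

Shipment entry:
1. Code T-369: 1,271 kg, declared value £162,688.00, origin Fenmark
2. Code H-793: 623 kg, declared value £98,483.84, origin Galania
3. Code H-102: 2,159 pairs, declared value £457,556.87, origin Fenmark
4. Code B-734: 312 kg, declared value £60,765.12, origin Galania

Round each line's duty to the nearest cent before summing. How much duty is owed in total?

£108,447.66

Line 1 (T-369, Fenmark, 1,271 kg, £162,688.00):
Base rate for T-369 is 4.5% + £1.72/kg.
Origin Fenmark qualifies under the Lorica–Fenmark agreement and T-369 is covered: preferential rate Free applies instead.
Duty = £162,688.00 × 0% = £0.00.
Line 2 (H-793, Galania, 623 kg, £98,483.84):
Base rate for H-793 is 25%.
H-793 has an FTA preferential rate, but origin Galania is not Fenmark; base rate stands.
Duty = £98,483.84 × 25% = £24,620.96.
Line 3 (H-102, Fenmark, 2,159 pairs, £457,556.87):
Base rate for H-102 is 10.5%.
Origin Fenmark is the FTA partner but H-102 is not on the preference list; base rate stands.
Duty = £457,556.87 × 10.5% = £48,043.47.
Line 4 (B-734, Galania, 312 kg, £60,765.12):
Base rate for B-734 is 6.5% + £0.95/kg.
Additional duty on B-734 from Galania: +51.9%. Applied ad valorem rate: 6.5% + 51.9% = 58.4%.
Duty = £60,765.12 × 58.4% + 312 × £0.95 = £35,783.23.
Total = £0.00 + £24,620.96 + £48,043.47 + £35,783.23 = £108,447.66.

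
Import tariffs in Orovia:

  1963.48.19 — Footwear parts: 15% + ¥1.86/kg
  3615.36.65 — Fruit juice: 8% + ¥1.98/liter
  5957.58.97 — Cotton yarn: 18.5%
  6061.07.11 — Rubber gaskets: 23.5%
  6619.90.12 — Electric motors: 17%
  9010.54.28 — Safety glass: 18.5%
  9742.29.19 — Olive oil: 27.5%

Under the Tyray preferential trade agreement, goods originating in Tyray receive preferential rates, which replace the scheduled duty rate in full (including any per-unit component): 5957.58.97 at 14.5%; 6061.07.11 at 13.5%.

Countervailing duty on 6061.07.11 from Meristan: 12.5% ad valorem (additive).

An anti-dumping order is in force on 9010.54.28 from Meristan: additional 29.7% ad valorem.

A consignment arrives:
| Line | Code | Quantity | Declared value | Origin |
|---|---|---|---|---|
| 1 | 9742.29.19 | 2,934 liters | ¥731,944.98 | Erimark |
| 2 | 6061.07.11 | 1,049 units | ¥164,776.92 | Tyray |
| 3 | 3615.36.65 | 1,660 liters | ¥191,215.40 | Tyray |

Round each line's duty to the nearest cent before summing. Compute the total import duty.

¥242,113.78

Line 1 (9742.29.19, Erimark, 2,934 liters, ¥731,944.98):
Base rate for 9742.29.19 is 27.5%.
Duty = ¥731,944.98 × 27.5% = ¥201,284.87.
Line 2 (6061.07.11, Tyray, 1,049 units, ¥164,776.92):
Base rate for 6061.07.11 is 23.5%.
Origin Tyray qualifies under the Orovia–Tyray agreement and 6061.07.11 is covered: preferential rate 13.5% applies instead.
The additional-duty order on 6061.07.11 targets Meristan, not Tyray; it does not apply.
Duty = ¥164,776.92 × 13.5% = ¥22,244.88.
Line 3 (3615.36.65, Tyray, 1,660 liters, ¥191,215.40):
Base rate for 3615.36.65 is 8% + ¥1.98/liter.
Origin Tyray is the FTA partner but 3615.36.65 is not on the preference list; base rate stands.
Duty = ¥191,215.40 × 8% + 1,660 × ¥1.98 = ¥18,584.03.
Total = ¥201,284.87 + ¥22,244.88 + ¥18,584.03 = ¥242,113.78.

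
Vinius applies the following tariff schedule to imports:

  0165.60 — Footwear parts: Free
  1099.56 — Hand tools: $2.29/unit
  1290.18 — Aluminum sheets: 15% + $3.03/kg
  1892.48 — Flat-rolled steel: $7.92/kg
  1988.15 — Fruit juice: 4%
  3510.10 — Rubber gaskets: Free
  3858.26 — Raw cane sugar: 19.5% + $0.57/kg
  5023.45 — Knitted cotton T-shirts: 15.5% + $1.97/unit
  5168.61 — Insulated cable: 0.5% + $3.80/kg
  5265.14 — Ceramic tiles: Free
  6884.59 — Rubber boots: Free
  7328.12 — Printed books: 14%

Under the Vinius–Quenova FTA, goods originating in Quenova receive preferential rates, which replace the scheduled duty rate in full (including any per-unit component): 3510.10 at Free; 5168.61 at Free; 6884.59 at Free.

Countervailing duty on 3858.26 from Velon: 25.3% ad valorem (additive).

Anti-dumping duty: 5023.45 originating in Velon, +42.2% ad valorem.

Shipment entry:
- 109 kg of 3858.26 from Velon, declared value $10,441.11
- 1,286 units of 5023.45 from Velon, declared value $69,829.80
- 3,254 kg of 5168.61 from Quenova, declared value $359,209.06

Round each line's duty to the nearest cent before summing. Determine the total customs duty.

$47,564.96

Line 1 (3858.26, Velon, 109 kg, $10,441.11):
Base rate for 3858.26 is 19.5% + $0.57/kg.
Additional duty on 3858.26 from Velon: +25.3%. Applied ad valorem rate: 19.5% + 25.3% = 44.8%.
Duty = $10,441.11 × 44.8% + 109 × $0.57 = $4,739.75.
Line 2 (5023.45, Velon, 1,286 units, $69,829.80):
Base rate for 5023.45 is 15.5% + $1.97/unit.
Additional duty on 5023.45 from Velon: +42.2%. Applied ad valorem rate: 15.5% + 42.2% = 57.7%.
Duty = $69,829.80 × 57.7% + 1,286 × $1.97 = $42,825.21.
Line 3 (5168.61, Quenova, 3,254 kg, $359,209.06):
Base rate for 5168.61 is 0.5% + $3.80/kg.
Origin Quenova qualifies under the Vinius–Quenova agreement and 5168.61 is covered: preferential rate Free applies instead.
Duty = $359,209.06 × 0% = $0.00.
Total = $4,739.75 + $42,825.21 + $0.00 = $47,564.96.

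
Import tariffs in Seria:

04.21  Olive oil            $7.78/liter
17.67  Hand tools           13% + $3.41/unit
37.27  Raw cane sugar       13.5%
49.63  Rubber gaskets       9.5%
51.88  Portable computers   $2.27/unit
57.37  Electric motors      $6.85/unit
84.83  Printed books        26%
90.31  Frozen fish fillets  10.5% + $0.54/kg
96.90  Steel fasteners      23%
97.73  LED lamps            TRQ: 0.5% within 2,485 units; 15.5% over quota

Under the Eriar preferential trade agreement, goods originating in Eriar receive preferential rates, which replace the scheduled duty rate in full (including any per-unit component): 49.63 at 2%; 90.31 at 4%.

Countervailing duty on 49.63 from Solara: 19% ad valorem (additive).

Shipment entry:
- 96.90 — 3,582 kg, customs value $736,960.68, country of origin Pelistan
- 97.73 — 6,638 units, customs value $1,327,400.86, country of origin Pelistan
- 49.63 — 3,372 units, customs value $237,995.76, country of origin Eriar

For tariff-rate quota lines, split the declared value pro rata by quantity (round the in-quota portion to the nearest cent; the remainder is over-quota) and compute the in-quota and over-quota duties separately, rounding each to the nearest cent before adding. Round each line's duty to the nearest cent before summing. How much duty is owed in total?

Line 1 (96.90, Pelistan, 3,582 kg, $736,960.68):
Base rate for 96.90 is 23%.
Duty = $736,960.68 × 23% = $169,500.96.
Line 2 (97.73, Pelistan, 6,638 units, $1,327,400.86):
Code 97.73 is under a tariff-rate quota (threshold 2,485 units). In-quota: 2,485 units at 0.5%; over-quota: 4,153 units at 15.5%.
Pro-rata value split: in-quota = $1,327,400.86 × 2,485/6,638 = $496,925.45; over-quota = $1,327,400.86 − $496,925.45 = $830,475.41.
In-quota duty = $496,925.45 × 0.5% = $2,484.63. Over-quota duty = $830,475.41 × 15.5% = $128,723.69.
Line duty = $2,484.63 + $128,723.69 = $131,208.32.
Line 3 (49.63, Eriar, 3,372 units, $237,995.76):
Base rate for 49.63 is 9.5%.
Origin Eriar qualifies under the Seria–Eriar agreement and 49.63 is covered: preferential rate 2% applies instead.
The additional-duty order on 49.63 targets Solara, not Eriar; it does not apply.
Duty = $237,995.76 × 2% = $4,759.92.
Total = $169,500.96 + $131,208.32 + $4,759.92 = $305,469.20.

$305,469.20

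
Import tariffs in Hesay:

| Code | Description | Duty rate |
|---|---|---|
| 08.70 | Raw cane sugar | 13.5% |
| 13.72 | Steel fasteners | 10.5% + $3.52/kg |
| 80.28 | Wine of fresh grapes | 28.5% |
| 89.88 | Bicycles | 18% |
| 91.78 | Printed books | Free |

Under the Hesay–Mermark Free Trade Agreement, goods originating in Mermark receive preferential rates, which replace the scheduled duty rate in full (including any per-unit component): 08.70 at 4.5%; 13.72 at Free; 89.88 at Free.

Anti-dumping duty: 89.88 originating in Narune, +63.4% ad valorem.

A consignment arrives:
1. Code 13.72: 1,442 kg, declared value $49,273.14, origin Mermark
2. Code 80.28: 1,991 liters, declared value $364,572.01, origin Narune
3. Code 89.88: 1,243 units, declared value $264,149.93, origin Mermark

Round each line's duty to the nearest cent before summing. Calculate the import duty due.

$103,903.02

Line 1 (13.72, Mermark, 1,442 kg, $49,273.14):
Base rate for 13.72 is 10.5% + $3.52/kg.
Origin Mermark qualifies under the Hesay–Mermark agreement and 13.72 is covered: preferential rate Free applies instead.
Duty = $49,273.14 × 0% = $0.00.
Line 2 (80.28, Narune, 1,991 liters, $364,572.01):
Base rate for 80.28 is 28.5%.
Duty = $364,572.01 × 28.5% = $103,903.02.
Line 3 (89.88, Mermark, 1,243 units, $264,149.93):
Base rate for 89.88 is 18%.
Origin Mermark qualifies under the Hesay–Mermark agreement and 89.88 is covered: preferential rate Free applies instead.
The additional-duty order on 89.88 targets Narune, not Mermark; it does not apply.
Duty = $264,149.93 × 0% = $0.00.
Total = $0.00 + $103,903.02 + $0.00 = $103,903.02.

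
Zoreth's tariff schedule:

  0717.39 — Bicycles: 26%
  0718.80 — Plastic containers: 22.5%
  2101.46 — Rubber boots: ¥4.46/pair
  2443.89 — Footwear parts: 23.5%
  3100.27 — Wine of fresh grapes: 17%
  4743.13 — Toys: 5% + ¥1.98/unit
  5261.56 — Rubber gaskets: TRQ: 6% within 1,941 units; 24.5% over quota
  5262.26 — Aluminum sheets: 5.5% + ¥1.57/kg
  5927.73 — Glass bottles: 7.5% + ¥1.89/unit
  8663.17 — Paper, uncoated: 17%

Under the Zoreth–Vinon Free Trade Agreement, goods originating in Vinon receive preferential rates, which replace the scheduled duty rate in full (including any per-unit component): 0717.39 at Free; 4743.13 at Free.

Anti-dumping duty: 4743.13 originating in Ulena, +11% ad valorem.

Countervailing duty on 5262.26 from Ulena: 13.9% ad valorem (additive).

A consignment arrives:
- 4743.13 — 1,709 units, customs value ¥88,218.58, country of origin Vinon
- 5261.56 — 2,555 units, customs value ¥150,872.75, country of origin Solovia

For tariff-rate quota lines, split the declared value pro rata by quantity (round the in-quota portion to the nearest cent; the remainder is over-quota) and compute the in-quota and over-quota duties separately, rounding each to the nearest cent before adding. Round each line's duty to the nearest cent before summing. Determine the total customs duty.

¥15,759.85

Line 1 (4743.13, Vinon, 1,709 units, ¥88,218.58):
Base rate for 4743.13 is 5% + ¥1.98/unit.
Origin Vinon qualifies under the Zoreth–Vinon agreement and 4743.13 is covered: preferential rate Free applies instead.
The additional-duty order on 4743.13 targets Ulena, not Vinon; it does not apply.
Duty = ¥88,218.58 × 0% = ¥0.00.
Line 2 (5261.56, Solovia, 2,555 units, ¥150,872.75):
Code 5261.56 is under a tariff-rate quota (threshold 1,941 units). In-quota: 1,941 units at 6%; over-quota: 614 units at 24.5%.
Pro-rata value split: in-quota = ¥150,872.75 × 1,941/2,555 = ¥114,616.05; over-quota = ¥150,872.75 − ¥114,616.05 = ¥36,256.70.
In-quota duty = ¥114,616.05 × 6% = ¥6,876.96. Over-quota duty = ¥36,256.70 × 24.5% = ¥8,882.89.
Line duty = ¥6,876.96 + ¥8,882.89 = ¥15,759.85.
Total = ¥0.00 + ¥15,759.85 = ¥15,759.85.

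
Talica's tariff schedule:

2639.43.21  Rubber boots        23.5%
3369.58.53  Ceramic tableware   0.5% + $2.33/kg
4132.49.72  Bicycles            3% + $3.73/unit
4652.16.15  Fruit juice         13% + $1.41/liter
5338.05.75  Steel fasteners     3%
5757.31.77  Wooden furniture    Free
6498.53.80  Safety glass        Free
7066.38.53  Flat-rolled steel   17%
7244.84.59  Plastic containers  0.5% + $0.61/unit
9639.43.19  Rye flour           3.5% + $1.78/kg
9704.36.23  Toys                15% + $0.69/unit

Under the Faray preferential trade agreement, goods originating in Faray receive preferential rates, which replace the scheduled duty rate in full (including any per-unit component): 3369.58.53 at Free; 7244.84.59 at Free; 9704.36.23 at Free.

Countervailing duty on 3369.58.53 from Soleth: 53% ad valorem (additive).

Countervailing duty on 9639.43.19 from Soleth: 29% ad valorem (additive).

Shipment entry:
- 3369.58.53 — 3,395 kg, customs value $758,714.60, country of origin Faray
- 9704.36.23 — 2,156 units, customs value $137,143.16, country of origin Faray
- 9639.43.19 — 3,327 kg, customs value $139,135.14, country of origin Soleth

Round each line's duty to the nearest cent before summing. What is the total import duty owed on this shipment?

Line 1 (3369.58.53, Faray, 3,395 kg, $758,714.60):
Base rate for 3369.58.53 is 0.5% + $2.33/kg.
Origin Faray qualifies under the Talica–Faray agreement and 3369.58.53 is covered: preferential rate Free applies instead.
The additional-duty order on 3369.58.53 targets Soleth, not Faray; it does not apply.
Duty = $758,714.60 × 0% = $0.00.
Line 2 (9704.36.23, Faray, 2,156 units, $137,143.16):
Base rate for 9704.36.23 is 15% + $0.69/unit.
Origin Faray qualifies under the Talica–Faray agreement and 9704.36.23 is covered: preferential rate Free applies instead.
Duty = $137,143.16 × 0% = $0.00.
Line 3 (9639.43.19, Soleth, 3,327 kg, $139,135.14):
Base rate for 9639.43.19 is 3.5% + $1.78/kg.
Additional duty on 9639.43.19 from Soleth: +29%. Applied ad valorem rate: 3.5% + 29% = 32.5%.
Duty = $139,135.14 × 32.5% + 3,327 × $1.78 = $51,140.98.
Total = $0.00 + $0.00 + $51,140.98 = $51,140.98.

$51,140.98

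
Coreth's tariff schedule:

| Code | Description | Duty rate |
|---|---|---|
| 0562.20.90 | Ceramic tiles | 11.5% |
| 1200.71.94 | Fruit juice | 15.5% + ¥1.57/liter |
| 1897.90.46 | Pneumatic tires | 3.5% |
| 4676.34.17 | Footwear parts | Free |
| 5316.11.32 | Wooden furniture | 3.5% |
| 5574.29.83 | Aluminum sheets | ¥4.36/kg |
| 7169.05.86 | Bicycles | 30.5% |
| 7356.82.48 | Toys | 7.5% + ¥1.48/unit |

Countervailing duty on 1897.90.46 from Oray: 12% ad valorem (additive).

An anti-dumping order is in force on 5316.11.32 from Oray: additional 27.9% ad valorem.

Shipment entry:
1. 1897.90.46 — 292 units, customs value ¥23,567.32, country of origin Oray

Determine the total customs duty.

Line 1 (1897.90.46, Oray, 292 units, ¥23,567.32):
Base rate for 1897.90.46 is 3.5%.
Additional duty on 1897.90.46 from Oray: +12%. Applied ad valorem rate: 3.5% + 12% = 15.5%.
Duty = ¥23,567.32 × 15.5% = ¥3,652.93.

¥3,652.93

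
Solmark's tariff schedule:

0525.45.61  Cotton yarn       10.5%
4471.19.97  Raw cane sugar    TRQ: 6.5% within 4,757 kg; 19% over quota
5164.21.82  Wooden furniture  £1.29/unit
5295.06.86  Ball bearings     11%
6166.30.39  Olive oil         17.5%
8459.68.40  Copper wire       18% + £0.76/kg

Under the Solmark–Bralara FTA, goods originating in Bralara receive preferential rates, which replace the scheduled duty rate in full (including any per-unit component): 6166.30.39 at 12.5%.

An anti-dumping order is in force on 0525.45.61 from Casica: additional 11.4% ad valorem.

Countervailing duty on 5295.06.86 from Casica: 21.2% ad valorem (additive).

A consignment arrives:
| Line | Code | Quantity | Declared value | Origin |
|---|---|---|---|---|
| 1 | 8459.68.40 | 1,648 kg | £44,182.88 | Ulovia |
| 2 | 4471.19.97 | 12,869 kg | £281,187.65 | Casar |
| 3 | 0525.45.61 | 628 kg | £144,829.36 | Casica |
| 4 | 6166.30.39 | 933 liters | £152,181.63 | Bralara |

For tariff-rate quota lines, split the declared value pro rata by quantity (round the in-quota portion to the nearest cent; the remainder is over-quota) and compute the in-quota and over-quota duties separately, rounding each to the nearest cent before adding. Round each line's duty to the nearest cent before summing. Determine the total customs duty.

£100,378.83

Line 1 (8459.68.40, Ulovia, 1,648 kg, £44,182.88):
Base rate for 8459.68.40 is 18% + £0.76/kg.
Duty = £44,182.88 × 18% + 1,648 × £0.76 = £9,205.40.
Line 2 (4471.19.97, Casar, 12,869 kg, £281,187.65):
Code 4471.19.97 is under a tariff-rate quota (threshold 4,757 kg). In-quota: 4,757 kg at 6.5%; over-quota: 8,112 kg at 19%.
Pro-rata value split: in-quota = £281,187.65 × 4,757/12,869 = £103,940.45; over-quota = £281,187.65 − £103,940.45 = £177,247.20.
In-quota duty = £103,940.45 × 6.5% = £6,756.13. Over-quota duty = £177,247.20 × 19% = £33,676.97.
Line duty = £6,756.13 + £33,676.97 = £40,433.10.
Line 3 (0525.45.61, Casica, 628 kg, £144,829.36):
Base rate for 0525.45.61 is 10.5%.
Additional duty on 0525.45.61 from Casica: +11.4%. Applied ad valorem rate: 10.5% + 11.4% = 21.9%.
Duty = £144,829.36 × 21.9% = £31,717.63.
Line 4 (6166.30.39, Bralara, 933 liters, £152,181.63):
Base rate for 6166.30.39 is 17.5%.
Origin Bralara qualifies under the Solmark–Bralara agreement and 6166.30.39 is covered: preferential rate 12.5% applies instead.
Duty = £152,181.63 × 12.5% = £19,022.70.
Total = £9,205.40 + £40,433.10 + £31,717.63 + £19,022.70 = £100,378.83.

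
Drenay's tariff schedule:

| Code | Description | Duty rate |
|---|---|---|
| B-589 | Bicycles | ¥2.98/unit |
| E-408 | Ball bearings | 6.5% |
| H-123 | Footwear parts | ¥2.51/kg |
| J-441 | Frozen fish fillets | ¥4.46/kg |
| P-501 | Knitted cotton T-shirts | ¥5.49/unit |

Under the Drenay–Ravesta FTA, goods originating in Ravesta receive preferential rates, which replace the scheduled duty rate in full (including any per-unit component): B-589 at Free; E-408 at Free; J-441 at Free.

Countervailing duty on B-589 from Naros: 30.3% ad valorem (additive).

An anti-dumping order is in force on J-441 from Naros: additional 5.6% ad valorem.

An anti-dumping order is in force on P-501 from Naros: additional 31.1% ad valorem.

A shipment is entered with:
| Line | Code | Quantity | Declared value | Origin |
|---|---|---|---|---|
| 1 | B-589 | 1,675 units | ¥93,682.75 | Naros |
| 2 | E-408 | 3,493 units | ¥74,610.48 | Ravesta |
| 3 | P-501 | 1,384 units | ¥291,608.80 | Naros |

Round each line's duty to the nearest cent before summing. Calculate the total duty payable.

¥131,665.87

Line 1 (B-589, Naros, 1,675 units, ¥93,682.75):
Base rate for B-589 is ¥2.98/unit.
B-589 has an FTA preferential rate, but origin Naros is not Ravesta; base rate stands.
Additional duty on B-589 from Naros: +30.3% ad valorem. Applied ad valorem rate = 30.3%.
Duty = ¥93,682.75 × 30.3% + 1,675 × ¥2.98 = ¥33,377.37.
Line 2 (E-408, Ravesta, 3,493 units, ¥74,610.48):
Base rate for E-408 is 6.5%.
Origin Ravesta qualifies under the Drenay–Ravesta agreement and E-408 is covered: preferential rate Free applies instead.
Duty = ¥74,610.48 × 0% = ¥0.00.
Line 3 (P-501, Naros, 1,384 units, ¥291,608.80):
Base rate for P-501 is ¥5.49/unit.
Additional duty on P-501 from Naros: +31.1% ad valorem. Applied ad valorem rate = 31.1%.
Duty = ¥291,608.80 × 31.1% + 1,384 × ¥5.49 = ¥98,288.50.
Total = ¥33,377.37 + ¥0.00 + ¥98,288.50 = ¥131,665.87.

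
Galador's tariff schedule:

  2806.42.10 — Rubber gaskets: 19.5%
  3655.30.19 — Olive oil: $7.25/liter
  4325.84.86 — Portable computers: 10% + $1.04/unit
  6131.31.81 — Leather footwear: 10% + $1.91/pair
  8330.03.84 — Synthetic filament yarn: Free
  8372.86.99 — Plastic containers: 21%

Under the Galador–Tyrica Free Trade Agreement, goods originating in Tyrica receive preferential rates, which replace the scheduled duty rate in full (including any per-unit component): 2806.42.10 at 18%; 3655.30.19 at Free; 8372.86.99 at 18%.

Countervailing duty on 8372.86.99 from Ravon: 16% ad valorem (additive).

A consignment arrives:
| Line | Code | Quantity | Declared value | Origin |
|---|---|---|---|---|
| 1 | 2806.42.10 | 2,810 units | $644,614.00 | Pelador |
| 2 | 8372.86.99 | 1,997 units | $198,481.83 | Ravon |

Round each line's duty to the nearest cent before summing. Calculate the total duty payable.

$199,138.01

Line 1 (2806.42.10, Pelador, 2,810 units, $644,614.00):
Base rate for 2806.42.10 is 19.5%.
2806.42.10 has an FTA preferential rate, but origin Pelador is not Tyrica; base rate stands.
Duty = $644,614.00 × 19.5% = $125,699.73.
Line 2 (8372.86.99, Ravon, 1,997 units, $198,481.83):
Base rate for 8372.86.99 is 21%.
8372.86.99 has an FTA preferential rate, but origin Ravon is not Tyrica; base rate stands.
Additional duty on 8372.86.99 from Ravon: +16%. Applied ad valorem rate: 21% + 16% = 37%.
Duty = $198,481.83 × 37% = $73,438.28.
Total = $125,699.73 + $73,438.28 = $199,138.01.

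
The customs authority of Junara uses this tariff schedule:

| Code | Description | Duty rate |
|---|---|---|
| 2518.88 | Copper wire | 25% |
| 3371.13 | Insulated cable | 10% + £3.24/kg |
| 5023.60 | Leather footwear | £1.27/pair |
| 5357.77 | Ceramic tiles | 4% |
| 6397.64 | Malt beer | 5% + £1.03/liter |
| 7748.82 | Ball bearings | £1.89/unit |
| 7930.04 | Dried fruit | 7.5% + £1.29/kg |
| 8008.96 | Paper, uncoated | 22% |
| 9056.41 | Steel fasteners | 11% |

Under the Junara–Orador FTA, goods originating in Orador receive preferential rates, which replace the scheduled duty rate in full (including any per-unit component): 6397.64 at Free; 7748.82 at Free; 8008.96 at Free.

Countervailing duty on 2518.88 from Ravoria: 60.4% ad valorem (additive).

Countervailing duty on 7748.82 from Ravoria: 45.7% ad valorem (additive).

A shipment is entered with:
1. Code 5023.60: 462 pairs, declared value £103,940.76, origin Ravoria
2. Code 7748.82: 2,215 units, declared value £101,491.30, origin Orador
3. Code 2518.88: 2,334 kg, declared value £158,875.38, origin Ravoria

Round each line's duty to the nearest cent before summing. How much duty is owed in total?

£136,266.31

Line 1 (5023.60, Ravoria, 462 pairs, £103,940.76):
Base rate for 5023.60 is £1.27/pair.
Duty = 462 × £1.27 = £586.74.
Line 2 (7748.82, Orador, 2,215 units, £101,491.30):
Base rate for 7748.82 is £1.89/unit.
Origin Orador qualifies under the Junara–Orador agreement and 7748.82 is covered: preferential rate Free applies instead.
The additional-duty order on 7748.82 targets Ravoria, not Orador; it does not apply.
Duty = £101,491.30 × 0% = £0.00.
Line 3 (2518.88, Ravoria, 2,334 kg, £158,875.38):
Base rate for 2518.88 is 25%.
Additional duty on 2518.88 from Ravoria: +60.4%. Applied ad valorem rate: 25% + 60.4% = 85.4%.
Duty = £158,875.38 × 85.4% = £135,679.57.
Total = £586.74 + £0.00 + £135,679.57 = £136,266.31.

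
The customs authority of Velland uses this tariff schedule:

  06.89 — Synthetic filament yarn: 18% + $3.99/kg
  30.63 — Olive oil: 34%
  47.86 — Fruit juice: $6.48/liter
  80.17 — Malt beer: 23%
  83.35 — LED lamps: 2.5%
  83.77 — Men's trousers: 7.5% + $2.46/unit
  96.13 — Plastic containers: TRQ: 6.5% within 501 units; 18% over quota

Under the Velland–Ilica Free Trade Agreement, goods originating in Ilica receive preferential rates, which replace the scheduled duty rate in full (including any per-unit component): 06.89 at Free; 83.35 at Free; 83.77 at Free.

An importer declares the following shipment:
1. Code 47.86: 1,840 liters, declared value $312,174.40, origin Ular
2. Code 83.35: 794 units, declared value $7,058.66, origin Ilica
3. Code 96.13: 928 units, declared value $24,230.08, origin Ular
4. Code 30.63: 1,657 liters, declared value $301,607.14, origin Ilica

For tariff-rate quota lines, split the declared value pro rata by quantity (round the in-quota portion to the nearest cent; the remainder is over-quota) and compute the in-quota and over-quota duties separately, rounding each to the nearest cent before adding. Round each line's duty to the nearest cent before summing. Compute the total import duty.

Line 1 (47.86, Ular, 1,840 liters, $312,174.40):
Base rate for 47.86 is $6.48/liter.
Duty = 1,840 × $6.48 = $11,923.20.
Line 2 (83.35, Ilica, 794 units, $7,058.66):
Base rate for 83.35 is 2.5%.
Origin Ilica qualifies under the Velland–Ilica agreement and 83.35 is covered: preferential rate Free applies instead.
Duty = $7,058.66 × 0% = $0.00.
Line 3 (96.13, Ular, 928 units, $24,230.08):
Code 96.13 is under a tariff-rate quota (threshold 501 units). In-quota: 501 units at 6.5%; over-quota: 427 units at 18%.
Pro-rata value split: in-quota = $24,230.08 × 501/928 = $13,081.11; over-quota = $24,230.08 − $13,081.11 = $11,148.97.
In-quota duty = $13,081.11 × 6.5% = $850.27. Over-quota duty = $11,148.97 × 18% = $2,006.81.
Line duty = $850.27 + $2,006.81 = $2,857.08.
Line 4 (30.63, Ilica, 1,657 liters, $301,607.14):
Base rate for 30.63 is 34%.
Origin Ilica is the FTA partner but 30.63 is not on the preference list; base rate stands.
Duty = $301,607.14 × 34% = $102,546.43.
Total = $11,923.20 + $0.00 + $2,857.08 + $102,546.43 = $117,326.71.

$117,326.71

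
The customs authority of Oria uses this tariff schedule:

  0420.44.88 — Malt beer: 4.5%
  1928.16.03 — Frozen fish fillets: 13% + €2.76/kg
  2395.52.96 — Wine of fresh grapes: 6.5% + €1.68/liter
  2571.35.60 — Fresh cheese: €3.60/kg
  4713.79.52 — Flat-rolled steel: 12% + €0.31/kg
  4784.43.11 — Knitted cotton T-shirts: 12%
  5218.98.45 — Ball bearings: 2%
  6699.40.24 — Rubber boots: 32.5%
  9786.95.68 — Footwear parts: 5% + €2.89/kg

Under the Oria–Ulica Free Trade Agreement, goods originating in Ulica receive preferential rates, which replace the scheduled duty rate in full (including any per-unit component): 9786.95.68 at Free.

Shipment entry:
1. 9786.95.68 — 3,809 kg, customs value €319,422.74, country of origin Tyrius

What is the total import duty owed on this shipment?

€26,979.15

Line 1 (9786.95.68, Tyrius, 3,809 kg, €319,422.74):
Base rate for 9786.95.68 is 5% + €2.89/kg.
9786.95.68 has an FTA preferential rate, but origin Tyrius is not Ulica; base rate stands.
Duty = €319,422.74 × 5% + 3,809 × €2.89 = €26,979.15.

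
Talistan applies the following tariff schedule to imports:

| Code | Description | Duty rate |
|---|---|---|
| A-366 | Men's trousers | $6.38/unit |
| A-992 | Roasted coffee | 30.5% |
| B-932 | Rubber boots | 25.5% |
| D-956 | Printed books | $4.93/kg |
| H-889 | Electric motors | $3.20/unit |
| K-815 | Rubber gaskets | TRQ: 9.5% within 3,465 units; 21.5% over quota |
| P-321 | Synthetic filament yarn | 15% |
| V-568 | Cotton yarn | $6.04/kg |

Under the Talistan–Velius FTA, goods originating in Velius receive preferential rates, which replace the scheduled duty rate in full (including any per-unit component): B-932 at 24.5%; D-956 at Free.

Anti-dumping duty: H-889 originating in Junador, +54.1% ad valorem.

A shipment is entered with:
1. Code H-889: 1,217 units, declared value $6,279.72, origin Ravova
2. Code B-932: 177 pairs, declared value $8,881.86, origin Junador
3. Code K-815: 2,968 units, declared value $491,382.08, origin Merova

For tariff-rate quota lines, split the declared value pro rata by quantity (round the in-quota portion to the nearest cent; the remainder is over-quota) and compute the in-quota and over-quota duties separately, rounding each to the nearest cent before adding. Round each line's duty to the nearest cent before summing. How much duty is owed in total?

$52,840.57

Line 1 (H-889, Ravova, 1,217 units, $6,279.72):
Base rate for H-889 is $3.20/unit.
The additional-duty order on H-889 targets Junador, not Ravova; it does not apply.
Duty = 1,217 × $3.20 = $3,894.40.
Line 2 (B-932, Junador, 177 pairs, $8,881.86):
Base rate for B-932 is 25.5%.
B-932 has an FTA preferential rate, but origin Junador is not Velius; base rate stands.
Duty = $8,881.86 × 25.5% = $2,264.87.
Line 3 (K-815, Merova, 2,968 units, $491,382.08):
Code K-815 is under a tariff-rate quota (threshold 3,465 units). Quantity 2,968 units is within the quota, so the in-quota rate 9.5% applies to the full value.
Duty = $491,382.08 × 9.5% = $46,681.30.
Total = $3,894.40 + $2,264.87 + $46,681.30 = $52,840.57.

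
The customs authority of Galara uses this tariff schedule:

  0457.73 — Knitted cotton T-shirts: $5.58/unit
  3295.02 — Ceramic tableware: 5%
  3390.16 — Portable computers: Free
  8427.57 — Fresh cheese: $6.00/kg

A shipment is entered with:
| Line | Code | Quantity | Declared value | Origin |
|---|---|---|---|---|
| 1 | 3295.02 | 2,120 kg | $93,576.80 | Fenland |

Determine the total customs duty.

Line 1 (3295.02, Fenland, 2,120 kg, $93,576.80):
Base rate for 3295.02 is 5%.
Duty = $93,576.80 × 5% = $4,678.84.

$4,678.84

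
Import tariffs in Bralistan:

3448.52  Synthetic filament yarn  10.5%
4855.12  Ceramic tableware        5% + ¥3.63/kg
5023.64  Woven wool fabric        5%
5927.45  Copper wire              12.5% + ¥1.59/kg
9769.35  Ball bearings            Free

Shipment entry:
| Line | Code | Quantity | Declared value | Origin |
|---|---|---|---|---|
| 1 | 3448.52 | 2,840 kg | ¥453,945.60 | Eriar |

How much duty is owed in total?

Line 1 (3448.52, Eriar, 2,840 kg, ¥453,945.60):
Base rate for 3448.52 is 10.5%.
Duty = ¥453,945.60 × 10.5% = ¥47,664.29.

¥47,664.29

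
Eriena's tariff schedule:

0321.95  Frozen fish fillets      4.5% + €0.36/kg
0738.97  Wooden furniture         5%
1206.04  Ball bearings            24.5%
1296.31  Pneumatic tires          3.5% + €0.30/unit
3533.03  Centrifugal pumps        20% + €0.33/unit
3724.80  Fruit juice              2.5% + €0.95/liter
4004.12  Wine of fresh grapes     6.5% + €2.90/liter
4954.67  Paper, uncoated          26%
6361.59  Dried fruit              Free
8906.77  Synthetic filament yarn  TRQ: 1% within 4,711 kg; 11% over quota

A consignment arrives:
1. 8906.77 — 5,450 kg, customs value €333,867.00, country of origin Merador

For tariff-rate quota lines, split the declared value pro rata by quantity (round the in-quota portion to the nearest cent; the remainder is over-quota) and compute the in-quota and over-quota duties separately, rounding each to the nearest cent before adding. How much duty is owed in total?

Line 1 (8906.77, Merador, 5,450 kg, €333,867.00):
Code 8906.77 is under a tariff-rate quota (threshold 4,711 kg). In-quota: 4,711 kg at 1%; over-quota: 739 kg at 11%.
Pro-rata value split: in-quota = €333,867.00 × 4,711/5,450 = €288,595.86; over-quota = €333,867.00 − €288,595.86 = €45,271.14.
In-quota duty = €288,595.86 × 1% = €2,885.96. Over-quota duty = €45,271.14 × 11% = €4,979.83.
Line duty = €2,885.96 + €4,979.83 = €7,865.79.

€7,865.79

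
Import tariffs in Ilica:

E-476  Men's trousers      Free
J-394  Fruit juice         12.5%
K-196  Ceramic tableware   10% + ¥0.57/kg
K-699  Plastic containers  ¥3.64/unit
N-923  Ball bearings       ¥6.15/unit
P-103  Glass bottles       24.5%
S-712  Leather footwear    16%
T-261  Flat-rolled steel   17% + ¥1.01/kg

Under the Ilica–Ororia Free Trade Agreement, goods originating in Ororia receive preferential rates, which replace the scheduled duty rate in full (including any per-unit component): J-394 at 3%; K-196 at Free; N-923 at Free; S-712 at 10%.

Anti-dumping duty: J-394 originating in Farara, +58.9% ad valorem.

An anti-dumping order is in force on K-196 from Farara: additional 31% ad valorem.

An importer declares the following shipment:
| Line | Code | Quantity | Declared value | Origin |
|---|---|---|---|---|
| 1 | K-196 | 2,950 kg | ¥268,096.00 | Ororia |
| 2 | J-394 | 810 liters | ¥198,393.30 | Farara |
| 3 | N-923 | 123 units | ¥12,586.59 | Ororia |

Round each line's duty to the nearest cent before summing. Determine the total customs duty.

¥141,652.82

Line 1 (K-196, Ororia, 2,950 kg, ¥268,096.00):
Base rate for K-196 is 10% + ¥0.57/kg.
Origin Ororia qualifies under the Ilica–Ororia agreement and K-196 is covered: preferential rate Free applies instead.
The additional-duty order on K-196 targets Farara, not Ororia; it does not apply.
Duty = ¥268,096.00 × 0% = ¥0.00.
Line 2 (J-394, Farara, 810 liters, ¥198,393.30):
Base rate for J-394 is 12.5%.
J-394 has an FTA preferential rate, but origin Farara is not Ororia; base rate stands.
Additional duty on J-394 from Farara: +58.9%. Applied ad valorem rate: 12.5% + 58.9% = 71.4%.
Duty = ¥198,393.30 × 71.4% = ¥141,652.82.
Line 3 (N-923, Ororia, 123 units, ¥12,586.59):
Base rate for N-923 is ¥6.15/unit.
Origin Ororia qualifies under the Ilica–Ororia agreement and N-923 is covered: preferential rate Free applies instead.
Duty = ¥12,586.59 × 0% = ¥0.00.
Total = ¥0.00 + ¥141,652.82 + ¥0.00 = ¥141,652.82.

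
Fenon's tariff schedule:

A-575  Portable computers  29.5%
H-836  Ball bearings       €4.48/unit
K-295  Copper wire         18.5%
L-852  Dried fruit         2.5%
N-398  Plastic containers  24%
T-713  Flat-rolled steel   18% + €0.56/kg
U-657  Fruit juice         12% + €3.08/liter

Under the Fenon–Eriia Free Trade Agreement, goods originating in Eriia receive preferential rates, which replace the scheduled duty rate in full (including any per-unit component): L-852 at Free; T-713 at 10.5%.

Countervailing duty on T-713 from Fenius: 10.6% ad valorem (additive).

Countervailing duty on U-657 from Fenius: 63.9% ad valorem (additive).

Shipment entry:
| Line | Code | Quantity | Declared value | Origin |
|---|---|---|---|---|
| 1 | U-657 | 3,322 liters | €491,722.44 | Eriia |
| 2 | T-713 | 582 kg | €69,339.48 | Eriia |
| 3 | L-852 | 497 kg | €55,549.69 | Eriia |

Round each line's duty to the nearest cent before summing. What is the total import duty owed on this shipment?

Line 1 (U-657, Eriia, 3,322 liters, €491,722.44):
Base rate for U-657 is 12% + €3.08/liter.
Origin Eriia is the FTA partner but U-657 is not on the preference list; base rate stands.
The additional-duty order on U-657 targets Fenius, not Eriia; it does not apply.
Duty = €491,722.44 × 12% + 3,322 × €3.08 = €69,238.45.
Line 2 (T-713, Eriia, 582 kg, €69,339.48):
Base rate for T-713 is 18% + €0.56/kg.
Origin Eriia qualifies under the Fenon–Eriia agreement and T-713 is covered: preferential rate 10.5% applies instead.
The additional-duty order on T-713 targets Fenius, not Eriia; it does not apply.
Duty = €69,339.48 × 10.5% = €7,280.65.
Line 3 (L-852, Eriia, 497 kg, €55,549.69):
Base rate for L-852 is 2.5%.
Origin Eriia qualifies under the Fenon–Eriia agreement and L-852 is covered: preferential rate Free applies instead.
Duty = €55,549.69 × 0% = €0.00.
Total = €69,238.45 + €7,280.65 + €0.00 = €76,519.10.

€76,519.10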